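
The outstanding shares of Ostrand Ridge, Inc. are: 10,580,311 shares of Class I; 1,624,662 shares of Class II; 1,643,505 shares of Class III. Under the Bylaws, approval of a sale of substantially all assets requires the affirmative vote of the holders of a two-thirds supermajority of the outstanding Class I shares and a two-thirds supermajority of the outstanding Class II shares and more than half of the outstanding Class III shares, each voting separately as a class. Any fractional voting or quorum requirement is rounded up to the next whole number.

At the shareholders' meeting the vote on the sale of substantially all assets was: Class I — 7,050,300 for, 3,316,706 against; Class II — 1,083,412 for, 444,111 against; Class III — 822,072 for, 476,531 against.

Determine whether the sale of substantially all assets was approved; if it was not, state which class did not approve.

Not approved — the Class I shares did not give the required vote.

Class I: 2/3 of 10580311 = 7053540.67, rounded up to 7053541; 7,053,541 required, 7,050,300 in favor — not approved.
Class II: 2/3 of 1624662 = 1083108; 1,083,108 required, 1,083,412 in favor — approved.
Class III: a majority of 1643505 is 821753; 821,753 required, 822,072 in favor — approved.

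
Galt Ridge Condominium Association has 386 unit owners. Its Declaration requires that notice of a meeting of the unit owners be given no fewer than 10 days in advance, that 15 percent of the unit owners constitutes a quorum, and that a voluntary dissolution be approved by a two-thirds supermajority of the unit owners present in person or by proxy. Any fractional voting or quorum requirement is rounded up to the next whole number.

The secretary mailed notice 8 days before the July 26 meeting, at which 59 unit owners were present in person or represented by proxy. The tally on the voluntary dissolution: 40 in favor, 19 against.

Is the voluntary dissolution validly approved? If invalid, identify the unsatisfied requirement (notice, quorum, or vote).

Invalid — notice requirement not satisfied.

Notice: 8 days given; 10 required. Not satisfied.
Quorum: 15% of 386 = 57.90, rounded up to 58; 59 present. Satisfied.
Vote: requires two-thirds of those present (59); 2/3 of 59 = 39.33, rounded up to 40, so 40 needed; 40 in favor. Satisfied.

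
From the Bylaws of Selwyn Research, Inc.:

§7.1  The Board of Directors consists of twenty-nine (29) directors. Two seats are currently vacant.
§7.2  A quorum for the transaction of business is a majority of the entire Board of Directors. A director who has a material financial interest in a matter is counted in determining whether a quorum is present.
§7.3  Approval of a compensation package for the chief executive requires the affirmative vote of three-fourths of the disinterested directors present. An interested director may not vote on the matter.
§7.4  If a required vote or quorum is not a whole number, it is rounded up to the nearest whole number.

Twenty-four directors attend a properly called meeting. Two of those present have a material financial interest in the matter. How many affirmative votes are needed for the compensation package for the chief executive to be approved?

17

The compensation package for the chief executive requires three-fourths of the disinterested directors present (24 − 2 = 22).
3/4 of 22 = 16.50, rounded up to 17.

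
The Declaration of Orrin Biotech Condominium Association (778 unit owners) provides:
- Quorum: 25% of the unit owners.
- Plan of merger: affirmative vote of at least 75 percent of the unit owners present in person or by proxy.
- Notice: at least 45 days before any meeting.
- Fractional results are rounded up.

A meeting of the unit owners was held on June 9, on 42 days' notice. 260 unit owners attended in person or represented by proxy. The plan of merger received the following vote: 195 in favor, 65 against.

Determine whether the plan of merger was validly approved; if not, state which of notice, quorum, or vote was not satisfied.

Notice: 42 days given; 45 required. Not satisfied.
Quorum: 25% of 778 = 194.50, rounded up to 195; 260 present. Satisfied.
Vote: requires three-fourths of those present (260); 3/4 of 260 = 195, so 195 needed; 195 in favor. Satisfied.

Invalid — notice requirement not satisfied.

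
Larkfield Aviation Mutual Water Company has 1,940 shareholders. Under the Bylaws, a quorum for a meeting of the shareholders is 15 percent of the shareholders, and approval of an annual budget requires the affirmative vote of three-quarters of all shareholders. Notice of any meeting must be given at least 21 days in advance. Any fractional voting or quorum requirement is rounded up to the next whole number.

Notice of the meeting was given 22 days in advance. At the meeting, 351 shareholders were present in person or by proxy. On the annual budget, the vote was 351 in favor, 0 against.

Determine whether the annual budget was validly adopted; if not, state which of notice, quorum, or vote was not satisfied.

Invalid — vote requirement not satisfied.

Notice: 22 days given; 21 required. Satisfied.
Quorum: 15% of 1,940 = 291; 351 present. Satisfied.
Vote: requires three-fourths of all shareholders (1,940); 3/4 of 1940 = 1455, so 1,455 needed; 351 in favor. Not satisfied.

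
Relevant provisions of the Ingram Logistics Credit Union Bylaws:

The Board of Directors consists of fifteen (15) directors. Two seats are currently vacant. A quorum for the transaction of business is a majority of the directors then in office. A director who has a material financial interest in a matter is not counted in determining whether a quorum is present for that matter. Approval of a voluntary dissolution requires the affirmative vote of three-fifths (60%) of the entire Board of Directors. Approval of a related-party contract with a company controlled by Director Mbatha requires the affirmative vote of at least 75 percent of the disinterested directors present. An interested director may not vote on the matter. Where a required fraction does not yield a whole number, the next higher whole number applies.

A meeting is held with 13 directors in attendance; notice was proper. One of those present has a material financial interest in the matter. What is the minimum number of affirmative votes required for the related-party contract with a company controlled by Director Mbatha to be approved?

The related-party contract with a company controlled by Director Mbatha requires three-fourths of the disinterested directors present (13 − 1 = 12).
3/4 of 12 = 9.

9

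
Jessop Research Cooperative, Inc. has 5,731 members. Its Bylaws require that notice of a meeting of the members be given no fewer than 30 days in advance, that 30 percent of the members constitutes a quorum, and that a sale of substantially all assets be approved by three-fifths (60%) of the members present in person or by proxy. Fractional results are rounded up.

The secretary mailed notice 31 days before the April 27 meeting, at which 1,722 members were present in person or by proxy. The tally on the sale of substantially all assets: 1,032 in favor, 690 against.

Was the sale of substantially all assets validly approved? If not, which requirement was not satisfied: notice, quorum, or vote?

Invalid — vote requirement not satisfied.

Notice: 31 days given; 30 required. Satisfied.
Quorum: 30% of 5,731 = 1,719.30, rounded up to 1,720; 1,722 present. Satisfied.
Vote: requires three-fifths of those present (1,722); 3/5 of 1722 = 1033.20, rounded up to 1034, so 1,034 needed; 1,032 in favor. Not satisfied.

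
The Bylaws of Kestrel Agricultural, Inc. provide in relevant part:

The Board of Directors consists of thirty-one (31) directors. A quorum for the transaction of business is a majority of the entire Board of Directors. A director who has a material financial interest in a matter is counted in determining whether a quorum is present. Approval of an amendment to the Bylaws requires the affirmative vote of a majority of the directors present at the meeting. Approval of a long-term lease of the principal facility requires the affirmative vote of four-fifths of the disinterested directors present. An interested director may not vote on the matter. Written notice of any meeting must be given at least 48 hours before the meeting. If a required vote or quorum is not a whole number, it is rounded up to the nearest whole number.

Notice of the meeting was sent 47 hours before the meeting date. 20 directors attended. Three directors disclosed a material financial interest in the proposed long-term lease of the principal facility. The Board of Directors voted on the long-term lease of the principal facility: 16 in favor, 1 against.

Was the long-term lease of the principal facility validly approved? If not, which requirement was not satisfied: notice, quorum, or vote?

Invalid — notice requirement not satisfied.

Notice: 47 hours given; 48 required (47 < 48). Not satisfied.
Quorum: 20 present (interested directors count toward quorum); quorum is 16. Satisfied.
Vote: the long-term lease of the principal facility requires four-fifths of the disinterested directors present (20 − 3 = 17). 4/5 of 17 = 13.60, rounded up to 14, so 14 affirmative votes are needed; 16 voted in favor. Satisfied.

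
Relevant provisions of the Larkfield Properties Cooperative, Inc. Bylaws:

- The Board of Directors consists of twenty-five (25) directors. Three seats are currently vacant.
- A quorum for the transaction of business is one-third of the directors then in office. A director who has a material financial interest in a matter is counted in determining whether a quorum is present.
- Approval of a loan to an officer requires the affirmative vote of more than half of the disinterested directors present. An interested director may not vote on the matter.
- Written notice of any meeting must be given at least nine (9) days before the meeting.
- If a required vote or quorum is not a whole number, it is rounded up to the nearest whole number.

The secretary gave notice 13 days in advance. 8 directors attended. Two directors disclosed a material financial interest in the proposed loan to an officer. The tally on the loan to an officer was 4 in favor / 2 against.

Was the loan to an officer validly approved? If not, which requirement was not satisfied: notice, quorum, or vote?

Notice: 13 days given; 9 required (13 ≥ 9). Satisfied.
Quorum: 8 present (interested directors count toward quorum); quorum is 8. Satisfied.
Vote: the loan to an officer requires a majority of the disinterested directors present (8 − 2 = 6). A majority of 6 is 4, so 4 affirmative votes are needed; 4 voted in favor. Satisfied.

Valid — all requirements satisfied.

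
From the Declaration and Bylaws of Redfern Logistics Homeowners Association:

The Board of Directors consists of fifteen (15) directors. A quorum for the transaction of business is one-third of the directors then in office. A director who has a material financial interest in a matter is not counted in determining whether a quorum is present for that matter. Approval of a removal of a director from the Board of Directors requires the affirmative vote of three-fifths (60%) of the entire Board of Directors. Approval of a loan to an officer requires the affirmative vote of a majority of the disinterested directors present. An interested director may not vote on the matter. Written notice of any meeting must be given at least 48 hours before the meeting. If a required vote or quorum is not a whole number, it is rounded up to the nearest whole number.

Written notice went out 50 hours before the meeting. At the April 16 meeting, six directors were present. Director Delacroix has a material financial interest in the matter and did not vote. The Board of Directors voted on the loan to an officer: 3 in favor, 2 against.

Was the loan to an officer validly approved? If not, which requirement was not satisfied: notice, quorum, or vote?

Valid — all requirements satisfied.

Notice: 50 hours given; 48 required (50 ≥ 48). Satisfied.
Quorum: 6 present, but the 1 interested director does not count, leaving 5. Quorum is 5. Satisfied.
Vote: the loan to an officer requires a majority of the disinterested directors present (6 − 1 = 5). A majority of 5 is 3, so 3 affirmative votes are needed; 3 voted in favor. Satisfied.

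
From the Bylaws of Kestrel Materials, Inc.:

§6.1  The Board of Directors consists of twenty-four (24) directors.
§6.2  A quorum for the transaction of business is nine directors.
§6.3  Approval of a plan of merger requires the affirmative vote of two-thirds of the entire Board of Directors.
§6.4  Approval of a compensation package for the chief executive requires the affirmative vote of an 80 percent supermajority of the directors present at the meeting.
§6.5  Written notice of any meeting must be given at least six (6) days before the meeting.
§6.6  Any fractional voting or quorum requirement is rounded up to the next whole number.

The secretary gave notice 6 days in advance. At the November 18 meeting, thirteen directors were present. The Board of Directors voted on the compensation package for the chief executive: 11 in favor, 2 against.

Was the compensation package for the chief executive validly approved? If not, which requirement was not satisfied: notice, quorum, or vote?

Valid — all requirements satisfied.

Notice: 6 days given; 6 required (6 ≥ 6). Satisfied.
Quorum: 13 present; quorum is 9. Satisfied.
Vote: the compensation package for the chief executive requires four-fifths of the directors present (13). 4/5 of 13 = 10.40, rounded up to 11, so 11 affirmative votes are needed; 11 voted in favor. Satisfied.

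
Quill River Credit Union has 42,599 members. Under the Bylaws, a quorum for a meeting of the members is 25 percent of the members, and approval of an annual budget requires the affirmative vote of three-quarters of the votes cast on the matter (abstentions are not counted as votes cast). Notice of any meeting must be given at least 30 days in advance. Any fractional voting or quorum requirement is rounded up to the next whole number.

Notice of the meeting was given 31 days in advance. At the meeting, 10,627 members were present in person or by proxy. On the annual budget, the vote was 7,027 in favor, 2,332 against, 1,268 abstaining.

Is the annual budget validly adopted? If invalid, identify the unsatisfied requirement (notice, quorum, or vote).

Notice: 31 days given; 30 required. Satisfied.
Quorum: 25% of 42,599 = 10,649.75, rounded up to 10,650; 10,627 present. Not satisfied.
Vote: requires three-fourths of the votes cast (10,627 − 1,268 abstaining = 9,359); 3/4 of 9359 = 7019.25, rounded up to 7020, so 7,020 needed; 7,027 in favor. Satisfied.

Invalid — quorum requirement not satisfied.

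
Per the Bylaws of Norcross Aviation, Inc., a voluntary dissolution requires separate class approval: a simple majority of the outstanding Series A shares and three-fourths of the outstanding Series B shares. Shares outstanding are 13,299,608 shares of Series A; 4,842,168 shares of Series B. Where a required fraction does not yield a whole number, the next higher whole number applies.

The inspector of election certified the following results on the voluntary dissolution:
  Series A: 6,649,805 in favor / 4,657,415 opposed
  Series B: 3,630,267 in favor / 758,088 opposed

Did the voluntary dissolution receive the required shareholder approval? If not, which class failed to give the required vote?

Series A: a majority of 13299608 is 6649805; 6,649,805 required, 6,649,805 in favor — approved.
Series B: 3/4 of 4842168 = 3631626; 3,631,626 required, 3,630,267 in favor — not approved.

Not approved — the Series B shares did not give the required vote.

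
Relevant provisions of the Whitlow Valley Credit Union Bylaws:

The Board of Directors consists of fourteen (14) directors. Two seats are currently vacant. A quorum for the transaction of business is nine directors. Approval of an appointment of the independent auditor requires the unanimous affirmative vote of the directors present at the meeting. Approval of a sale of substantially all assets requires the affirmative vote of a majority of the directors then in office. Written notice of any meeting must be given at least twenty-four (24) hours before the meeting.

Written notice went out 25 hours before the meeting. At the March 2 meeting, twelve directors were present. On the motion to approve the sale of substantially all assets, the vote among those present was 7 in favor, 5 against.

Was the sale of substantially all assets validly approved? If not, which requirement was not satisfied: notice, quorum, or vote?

Valid — all requirements satisfied.

Notice: 25 hours given; 24 required (25 ≥ 24). Satisfied.
Quorum: 12 present; quorum is 9. Satisfied.
Vote: the sale of substantially all assets requires a majority of the directors then in office (12). A majority of 12 is 7, so 7 affirmative votes are needed; 7 voted in favor. Satisfied.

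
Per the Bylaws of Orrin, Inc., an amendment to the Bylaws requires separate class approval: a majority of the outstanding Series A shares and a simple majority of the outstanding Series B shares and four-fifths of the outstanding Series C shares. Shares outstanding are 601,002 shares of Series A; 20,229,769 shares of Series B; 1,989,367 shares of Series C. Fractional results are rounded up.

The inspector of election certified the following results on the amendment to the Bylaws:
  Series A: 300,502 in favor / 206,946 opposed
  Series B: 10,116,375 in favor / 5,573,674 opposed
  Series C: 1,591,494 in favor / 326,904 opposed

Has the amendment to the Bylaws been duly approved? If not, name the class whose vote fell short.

Approved — every class gave the required vote.

Series A: a majority of 601002 is 300502; 300,502 required, 300,502 in favor — approved.
Series B: a majority of 20229769 is 10114885; 10,114,885 required, 10,116,375 in favor — approved.
Series C: 4/5 of 1989367 = 1591493.60, rounded up to 1591494; 1,591,494 required, 1,591,494 in favor — approved.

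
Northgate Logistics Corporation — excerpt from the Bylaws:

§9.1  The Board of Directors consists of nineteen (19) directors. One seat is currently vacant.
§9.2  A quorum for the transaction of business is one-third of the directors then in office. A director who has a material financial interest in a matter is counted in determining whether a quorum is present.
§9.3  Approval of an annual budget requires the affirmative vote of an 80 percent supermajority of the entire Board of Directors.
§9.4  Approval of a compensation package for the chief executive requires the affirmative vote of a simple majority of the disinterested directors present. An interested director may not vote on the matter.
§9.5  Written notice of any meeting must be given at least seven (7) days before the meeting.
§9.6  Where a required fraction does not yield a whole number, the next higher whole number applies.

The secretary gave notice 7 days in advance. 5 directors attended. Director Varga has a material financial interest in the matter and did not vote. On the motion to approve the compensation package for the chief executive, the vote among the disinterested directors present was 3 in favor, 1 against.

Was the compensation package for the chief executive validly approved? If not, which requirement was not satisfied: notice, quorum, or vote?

Invalid — quorum requirement not satisfied.

Notice: 7 days given; 7 required (7 ≥ 7). Satisfied.
Quorum: 5 present (interested directors count toward quorum); quorum is 6. Not satisfied.
Vote: the compensation package for the chief executive requires a majority of the disinterested directors present (5 − 1 = 4). A majority of 4 is 3, so 3 affirmative votes are needed; 3 voted in favor. Satisfied. (Moot — without a quorum no business can be validly transacted.)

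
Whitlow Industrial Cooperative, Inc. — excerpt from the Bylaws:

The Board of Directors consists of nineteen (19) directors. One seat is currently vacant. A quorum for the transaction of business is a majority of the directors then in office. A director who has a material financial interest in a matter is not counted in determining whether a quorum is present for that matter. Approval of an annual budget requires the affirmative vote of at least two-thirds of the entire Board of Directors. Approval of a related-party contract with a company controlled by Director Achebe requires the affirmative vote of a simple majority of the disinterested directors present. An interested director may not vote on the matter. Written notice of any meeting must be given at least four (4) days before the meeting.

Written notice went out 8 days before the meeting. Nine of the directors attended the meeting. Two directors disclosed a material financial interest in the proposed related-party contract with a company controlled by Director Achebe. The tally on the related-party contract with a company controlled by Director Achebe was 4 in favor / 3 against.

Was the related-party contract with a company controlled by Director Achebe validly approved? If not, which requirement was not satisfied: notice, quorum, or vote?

Invalid — quorum requirement not satisfied.

Notice: 8 days given; 4 required (8 ≥ 4). Satisfied.
Quorum: 9 present, but the 2 interested directors do not count, leaving 7. Quorum is 10. Not satisfied.
Vote: the related-party contract with a company controlled by Director Achebe requires a majority of the disinterested directors present (9 − 2 = 7). A majority of 7 is 4, so 4 affirmative votes are needed; 4 voted in favor. Satisfied. (Moot — without a quorum no business can be validly transacted.)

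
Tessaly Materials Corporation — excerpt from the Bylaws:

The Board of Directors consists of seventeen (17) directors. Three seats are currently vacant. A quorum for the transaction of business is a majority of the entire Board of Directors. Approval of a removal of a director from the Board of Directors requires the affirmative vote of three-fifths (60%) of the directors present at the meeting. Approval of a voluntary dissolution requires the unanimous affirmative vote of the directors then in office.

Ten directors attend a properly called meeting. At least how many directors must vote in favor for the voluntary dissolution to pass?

The voluntary dissolution requires the unanimous vote of the directors then in office (14).
Unanimous means all 14.
(Only 10 can vote, so the voluntary dissolution cannot pass at this meeting, but the required vote is still 14.)

14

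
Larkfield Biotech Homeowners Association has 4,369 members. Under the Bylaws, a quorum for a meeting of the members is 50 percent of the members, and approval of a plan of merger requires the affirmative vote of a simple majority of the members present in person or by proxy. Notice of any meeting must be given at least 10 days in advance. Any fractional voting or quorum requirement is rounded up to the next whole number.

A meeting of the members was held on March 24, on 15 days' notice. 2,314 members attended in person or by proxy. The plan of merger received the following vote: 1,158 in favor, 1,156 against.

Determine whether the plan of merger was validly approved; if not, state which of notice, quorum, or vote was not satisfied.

Valid — all requirements satisfied.

Notice: 15 days given; 10 required. Satisfied.
Quorum: 50% of 4,369 = 2,184.50, rounded up to 2,185; 2,314 present. Satisfied.
Vote: requires a majority of those present (2,314); a majority of 2314 is 1158, so 1,158 needed; 1,158 in favor. Satisfied.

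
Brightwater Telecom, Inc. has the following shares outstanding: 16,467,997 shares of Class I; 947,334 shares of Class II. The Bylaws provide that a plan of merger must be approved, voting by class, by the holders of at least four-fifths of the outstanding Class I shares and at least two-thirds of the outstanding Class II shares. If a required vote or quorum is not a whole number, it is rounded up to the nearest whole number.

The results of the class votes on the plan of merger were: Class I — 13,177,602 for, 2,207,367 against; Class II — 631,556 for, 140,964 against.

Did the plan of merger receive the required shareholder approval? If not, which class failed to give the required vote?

Approved — every class gave the required vote.

Class I: 4/5 of 16467997 = 13174397.60, rounded up to 13174398; 13,174,398 required, 13,177,602 in favor — approved.
Class II: 2/3 of 947334 = 631556; 631,556 required, 631,556 in favor — approved.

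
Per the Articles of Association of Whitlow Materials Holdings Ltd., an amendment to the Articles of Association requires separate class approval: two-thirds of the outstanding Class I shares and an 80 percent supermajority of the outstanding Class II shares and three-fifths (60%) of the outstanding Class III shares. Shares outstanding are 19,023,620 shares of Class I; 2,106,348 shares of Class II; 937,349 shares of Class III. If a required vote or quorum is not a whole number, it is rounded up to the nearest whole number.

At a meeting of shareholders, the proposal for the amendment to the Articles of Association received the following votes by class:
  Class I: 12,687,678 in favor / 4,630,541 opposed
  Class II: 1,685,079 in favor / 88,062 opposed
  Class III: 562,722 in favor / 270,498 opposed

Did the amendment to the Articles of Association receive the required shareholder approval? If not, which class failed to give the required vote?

Approved — every class gave the required vote.

Class I: 2/3 of 19023620 = 12682413.33, rounded up to 12682414; 12,682,414 required, 12,687,678 in favor — approved.
Class II: 4/5 of 2106348 = 1685078.40, rounded up to 1685079; 1,685,079 required, 1,685,079 in favor — approved.
Class III: 3/5 of 937349 = 562409.40, rounded up to 562410; 562,410 required, 562,722 in favor — approved.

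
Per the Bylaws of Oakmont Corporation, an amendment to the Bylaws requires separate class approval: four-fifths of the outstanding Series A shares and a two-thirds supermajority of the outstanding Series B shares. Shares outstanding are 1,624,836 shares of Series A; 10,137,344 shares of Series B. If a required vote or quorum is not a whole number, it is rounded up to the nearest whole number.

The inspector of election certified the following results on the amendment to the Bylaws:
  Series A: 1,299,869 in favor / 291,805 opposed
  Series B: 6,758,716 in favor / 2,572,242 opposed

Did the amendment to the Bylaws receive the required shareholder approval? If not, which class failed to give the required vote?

Approved — every class gave the required vote.

Series A: 4/5 of 1624836 = 1299868.80, rounded up to 1299869; 1,299,869 required, 1,299,869 in favor — approved.
Series B: 2/3 of 10137344 = 6758229.33, rounded up to 6758230; 6,758,230 required, 6,758,716 in favor — approved.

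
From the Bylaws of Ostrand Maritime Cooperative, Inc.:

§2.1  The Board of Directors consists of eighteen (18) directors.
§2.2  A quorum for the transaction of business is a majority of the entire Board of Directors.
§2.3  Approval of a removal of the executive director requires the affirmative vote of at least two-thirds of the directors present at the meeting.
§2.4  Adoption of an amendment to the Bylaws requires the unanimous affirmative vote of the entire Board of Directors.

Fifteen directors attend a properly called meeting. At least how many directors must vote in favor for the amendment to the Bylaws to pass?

The amendment to the Bylaws requires the unanimous vote of the entire Board of Directors (18).
Unanimous means all 18.
(Only 15 can vote, so the amendment to the Bylaws cannot pass at this meeting, but the required vote is still 18.)

18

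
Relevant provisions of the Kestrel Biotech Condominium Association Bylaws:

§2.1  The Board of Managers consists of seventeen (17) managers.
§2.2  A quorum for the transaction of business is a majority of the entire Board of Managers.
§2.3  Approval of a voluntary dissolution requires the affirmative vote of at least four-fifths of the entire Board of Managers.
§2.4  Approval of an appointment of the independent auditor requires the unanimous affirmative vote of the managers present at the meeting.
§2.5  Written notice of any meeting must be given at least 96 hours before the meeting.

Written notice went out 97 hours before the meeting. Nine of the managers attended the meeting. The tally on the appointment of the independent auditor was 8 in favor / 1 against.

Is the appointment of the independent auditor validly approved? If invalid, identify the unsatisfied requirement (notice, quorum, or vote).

Notice: 97 hours given; 96 required (97 ≥ 96). Satisfied.
Quorum: 9 present; quorum is 9. Satisfied.
Vote: the appointment of the independent auditor requires the unanimous vote of the managers present (9). Unanimous means all 9, so 9 affirmative votes are needed; 8 voted in favor. Not satisfied.

Invalid — vote requirement not satisfied.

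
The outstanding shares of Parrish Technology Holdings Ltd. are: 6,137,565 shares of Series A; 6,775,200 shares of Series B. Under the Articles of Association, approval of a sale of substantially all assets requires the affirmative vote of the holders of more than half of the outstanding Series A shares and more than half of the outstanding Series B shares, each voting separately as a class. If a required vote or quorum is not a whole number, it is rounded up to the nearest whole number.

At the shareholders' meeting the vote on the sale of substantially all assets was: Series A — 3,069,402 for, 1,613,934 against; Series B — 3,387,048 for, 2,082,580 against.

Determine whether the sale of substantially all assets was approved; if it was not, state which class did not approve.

Series A: a majority of 6137565 is 3068783; 3,068,783 required, 3,069,402 in favor — approved.
Series B: a majority of 6775200 is 3387601; 3,387,601 required, 3,387,048 in favor — not approved.

Not approved — the Series B shares did not give the required vote.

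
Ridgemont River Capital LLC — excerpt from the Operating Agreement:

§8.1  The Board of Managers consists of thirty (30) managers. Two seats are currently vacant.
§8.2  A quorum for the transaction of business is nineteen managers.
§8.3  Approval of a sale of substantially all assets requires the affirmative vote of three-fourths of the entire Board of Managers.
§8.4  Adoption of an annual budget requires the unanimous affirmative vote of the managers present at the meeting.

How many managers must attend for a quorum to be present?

The quorum is fixed at 19.

19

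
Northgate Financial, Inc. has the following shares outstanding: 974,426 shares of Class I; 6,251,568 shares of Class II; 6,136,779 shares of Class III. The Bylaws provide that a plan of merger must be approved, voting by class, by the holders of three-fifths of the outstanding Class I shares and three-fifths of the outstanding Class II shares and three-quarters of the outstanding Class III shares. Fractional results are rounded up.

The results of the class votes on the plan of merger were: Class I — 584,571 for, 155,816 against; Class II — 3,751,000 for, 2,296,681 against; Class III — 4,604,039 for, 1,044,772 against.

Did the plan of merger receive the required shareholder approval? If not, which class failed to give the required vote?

Class I: 3/5 of 974426 = 584655.60, rounded up to 584656; 584,656 required, 584,571 in favor — not approved.
Class II: 3/5 of 6251568 = 3750940.80, rounded up to 3750941; 3,750,941 required, 3,751,000 in favor — approved.
Class III: 3/4 of 6136779 = 4602584.25, rounded up to 4602585; 4,602,585 required, 4,604,039 in favor — approved.

Not approved — the Class I shares did not give the required vote.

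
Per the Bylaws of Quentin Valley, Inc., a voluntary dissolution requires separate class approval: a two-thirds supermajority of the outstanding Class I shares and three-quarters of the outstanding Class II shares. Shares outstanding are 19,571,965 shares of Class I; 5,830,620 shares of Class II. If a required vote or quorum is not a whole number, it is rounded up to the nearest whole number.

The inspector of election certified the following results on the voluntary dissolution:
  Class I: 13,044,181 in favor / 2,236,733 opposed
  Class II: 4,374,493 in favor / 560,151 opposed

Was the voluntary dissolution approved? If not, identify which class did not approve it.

Class I: 2/3 of 19571965 = 13047976.67, rounded up to 13047977; 13,047,977 required, 13,044,181 in favor — not approved.
Class II: 3/4 of 5830620 = 4372965; 4,372,965 required, 4,374,493 in favor — approved.

Not approved — the Class I shares did not give the required vote.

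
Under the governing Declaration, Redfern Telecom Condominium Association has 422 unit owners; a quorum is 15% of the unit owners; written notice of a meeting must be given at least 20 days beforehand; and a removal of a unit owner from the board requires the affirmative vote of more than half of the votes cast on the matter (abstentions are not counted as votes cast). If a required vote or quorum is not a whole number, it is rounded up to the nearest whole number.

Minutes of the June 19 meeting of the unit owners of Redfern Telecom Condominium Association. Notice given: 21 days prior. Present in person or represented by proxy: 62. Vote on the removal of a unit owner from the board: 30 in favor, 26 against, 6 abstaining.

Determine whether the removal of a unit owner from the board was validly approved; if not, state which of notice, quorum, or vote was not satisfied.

Invalid — quorum requirement not satisfied.

Notice: 21 days given; 20 required. Satisfied.
Quorum: 15% of 422 = 63.30, rounded up to 64; 62 present. Not satisfied.
Vote: requires a majority of the votes cast (62 − 6 abstaining = 56); a majority of 56 is 29, so 29 needed; 30 in favor. Satisfied.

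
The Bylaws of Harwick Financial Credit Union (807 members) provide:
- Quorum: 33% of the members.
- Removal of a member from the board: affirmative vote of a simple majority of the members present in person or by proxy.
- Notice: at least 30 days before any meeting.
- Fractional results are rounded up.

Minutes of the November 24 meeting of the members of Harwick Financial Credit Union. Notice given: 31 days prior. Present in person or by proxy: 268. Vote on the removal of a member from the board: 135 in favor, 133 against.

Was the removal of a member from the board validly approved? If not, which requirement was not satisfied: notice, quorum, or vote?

Notice: 31 days given; 30 required. Satisfied.
Quorum: 33% of 807 = 266.31, rounded up to 267; 268 present. Satisfied.
Vote: requires a majority of those present (268); a majority of 268 is 135, so 135 needed; 135 in favor. Satisfied.

Valid — all requirements satisfied.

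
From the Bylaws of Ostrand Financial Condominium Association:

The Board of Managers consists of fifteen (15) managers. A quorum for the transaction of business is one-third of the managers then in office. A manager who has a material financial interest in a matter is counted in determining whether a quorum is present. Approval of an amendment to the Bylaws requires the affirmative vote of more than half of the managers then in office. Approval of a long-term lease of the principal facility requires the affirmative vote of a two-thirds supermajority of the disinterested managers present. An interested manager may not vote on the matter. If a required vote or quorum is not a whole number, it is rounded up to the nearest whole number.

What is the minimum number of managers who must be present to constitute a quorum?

5

1/3 of 15 = 5.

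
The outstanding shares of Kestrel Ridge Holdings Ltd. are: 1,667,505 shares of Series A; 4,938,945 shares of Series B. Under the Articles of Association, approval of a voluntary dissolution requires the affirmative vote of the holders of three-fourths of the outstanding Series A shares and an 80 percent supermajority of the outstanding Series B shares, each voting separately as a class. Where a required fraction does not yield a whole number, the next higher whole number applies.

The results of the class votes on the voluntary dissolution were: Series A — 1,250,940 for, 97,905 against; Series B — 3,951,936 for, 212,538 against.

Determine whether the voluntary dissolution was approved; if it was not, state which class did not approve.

Series A: 3/4 of 1667505 = 1250628.75, rounded up to 1250629; 1,250,629 required, 1,250,940 in favor — approved.
Series B: 4/5 of 4938945 = 3951156; 3,951,156 required, 3,951,936 in favor — approved.

Approved — every class gave the required vote.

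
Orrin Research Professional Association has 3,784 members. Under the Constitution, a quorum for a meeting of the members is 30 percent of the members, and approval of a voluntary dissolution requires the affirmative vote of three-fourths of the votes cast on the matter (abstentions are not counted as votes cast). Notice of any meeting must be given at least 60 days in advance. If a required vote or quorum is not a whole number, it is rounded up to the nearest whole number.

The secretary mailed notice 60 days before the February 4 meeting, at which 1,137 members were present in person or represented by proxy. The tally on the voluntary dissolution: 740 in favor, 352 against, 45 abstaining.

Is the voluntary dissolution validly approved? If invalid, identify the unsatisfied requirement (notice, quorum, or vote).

Notice: 60 days given; 60 required. Satisfied.
Quorum: 30% of 3,784 = 1,135.20, rounded up to 1,136; 1,137 present. Satisfied.
Vote: requires three-fourths of the votes cast (1,137 − 45 abstaining = 1,092); 3/4 of 1092 = 819, so 819 needed; 740 in favor. Not satisfied.

Invalid — vote requirement not satisfied.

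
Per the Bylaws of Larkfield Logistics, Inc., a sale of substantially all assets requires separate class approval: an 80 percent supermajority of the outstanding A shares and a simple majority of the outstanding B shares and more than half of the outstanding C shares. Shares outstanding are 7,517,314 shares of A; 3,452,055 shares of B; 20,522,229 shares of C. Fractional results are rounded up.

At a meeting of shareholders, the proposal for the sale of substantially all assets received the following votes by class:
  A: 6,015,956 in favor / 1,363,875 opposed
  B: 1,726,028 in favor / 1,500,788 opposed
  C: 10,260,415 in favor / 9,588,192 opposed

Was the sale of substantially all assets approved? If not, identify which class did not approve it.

Not approved — the C shares did not give the required vote.

A: 4/5 of 7517314 = 6013851.20, rounded up to 6013852; 6,013,852 required, 6,015,956 in favor — approved.
B: a majority of 3452055 is 1726028; 1,726,028 required, 1,726,028 in favor — approved.
C: a majority of 20522229 is 10261115; 10,261,115 required, 10,260,415 in favor — not approved.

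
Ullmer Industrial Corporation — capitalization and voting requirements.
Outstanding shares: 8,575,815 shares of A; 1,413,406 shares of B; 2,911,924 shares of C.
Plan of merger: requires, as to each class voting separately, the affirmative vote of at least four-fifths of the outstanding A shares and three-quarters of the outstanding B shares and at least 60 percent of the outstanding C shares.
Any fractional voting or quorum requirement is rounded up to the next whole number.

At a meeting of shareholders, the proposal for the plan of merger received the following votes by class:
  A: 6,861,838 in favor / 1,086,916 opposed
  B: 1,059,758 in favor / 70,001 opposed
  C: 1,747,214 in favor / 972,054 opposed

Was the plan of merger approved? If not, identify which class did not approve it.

Not approved — the B shares did not give the required vote.

A: 4/5 of 8575815 = 6860652; 6,860,652 required, 6,861,838 in favor — approved.
B: 3/4 of 1413406 = 1060054.50, rounded up to 1060055; 1,060,055 required, 1,059,758 in favor — not approved.
C: 3/5 of 2911924 = 1747154.40, rounded up to 1747155; 1,747,155 required, 1,747,214 in favor — approved.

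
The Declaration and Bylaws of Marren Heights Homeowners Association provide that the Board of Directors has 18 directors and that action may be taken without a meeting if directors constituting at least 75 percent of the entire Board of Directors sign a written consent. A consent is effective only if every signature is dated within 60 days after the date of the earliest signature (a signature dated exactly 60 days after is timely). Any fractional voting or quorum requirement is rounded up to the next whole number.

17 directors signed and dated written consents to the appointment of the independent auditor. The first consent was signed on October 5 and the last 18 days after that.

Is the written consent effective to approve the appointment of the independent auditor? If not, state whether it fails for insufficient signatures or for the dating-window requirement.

Effective — both the signature and dating-window requirements are satisfied.

Signatures required: at least 75 percent of 18 — 3/4 of 18 = 13.50, rounded up to 14, so 14 needed; 17 signed. Sufficient.
Dating window: the latest signature is 18 days after the earliest; the limit is 60 days. Within the window.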